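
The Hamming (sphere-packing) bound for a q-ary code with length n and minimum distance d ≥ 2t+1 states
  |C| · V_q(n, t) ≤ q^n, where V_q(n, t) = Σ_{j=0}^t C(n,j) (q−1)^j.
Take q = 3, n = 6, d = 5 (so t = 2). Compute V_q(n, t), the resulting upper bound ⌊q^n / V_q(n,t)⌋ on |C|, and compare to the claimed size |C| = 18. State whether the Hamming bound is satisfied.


V_q(n, t) = 73, q^n = 729, Hamming bound = 9, |C| = 18 > bound (violated).

Step 1: Compute V_q(n, t) = Σ_{j=0}^2 C(n, j) (q−1)^j.
  j = 0: C(6,0)·(2)^0 = 1·1 = 1.
  j = 1: C(6,1)·(2)^1 = 6·2 = 12.
  j = 2: C(6,2)·(2)^2 = 15·4 = 60.
  V_q(n, t) = 1 + 12 + 60 = 73.
Step 2: q^n = 3^6 = 729.
Step 3: Hamming bound ⌊q^n / V_q(n,t)⌋ = ⌊729/73⌋ = 9.
Step 4: Compare |C| = 18 to 9: violated.
The claimed |C| lies above the Hamming bound, so no 3-ary code of length 6 with d ≥ 5 can have 18 codewords.


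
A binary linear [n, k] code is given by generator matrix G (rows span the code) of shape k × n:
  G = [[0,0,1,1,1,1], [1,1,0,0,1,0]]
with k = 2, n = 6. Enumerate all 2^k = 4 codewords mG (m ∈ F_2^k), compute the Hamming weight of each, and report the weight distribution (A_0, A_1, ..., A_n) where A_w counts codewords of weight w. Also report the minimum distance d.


Weight distribution: A_0 = 1, A_3 = 1, A_4 = 1, A_5 = 1. Minimum distance d = 3.

Enumerate all 2^2 = 4 messages m ∈ F_2^2.
For each, compute codeword c = mG in F_2^6, then tally its weight.
  m = 00 → c = 000000, weight = 0.
  m = 10 → c = 001111, weight = 4.
  m = 01 → c = 110010, weight = 3.
  m = 11 → c = 111101, weight = 5.
Tally weights:
  weight 0: 1 codewords.
  weight 3: 1 codewords.
  weight 4: 1 codewords.
  weight 5: 1 codewords.
Minimum distance d = smallest w > 0 with A_w > 0 = 3.
Sanity: Σ A_w = 4 = 2^2 = 4 ✓.


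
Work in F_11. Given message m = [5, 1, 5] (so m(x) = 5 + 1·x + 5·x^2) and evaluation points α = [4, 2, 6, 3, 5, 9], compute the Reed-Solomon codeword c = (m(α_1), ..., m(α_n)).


c = [1, 5, 4, 9, 3, 1]

Message polynomial: m(x) = 5 + 1·x + 5·x^2 (mod 11).
For each evaluation point α_i, compute m(α_i) mod 11:
  α_1 = 4: Horner steps 5 → 10 → 1, so m(4) = 1.
  α_2 = 2: Horner steps 5 → 0 → 5, so m(2) = 5.
  α_3 = 6: Horner steps 5 → 9 → 4, so m(6) = 4.
  α_4 = 3: Horner steps 5 → 5 → 9, so m(3) = 9.
  α_5 = 5: Horner steps 5 → 4 → 3, so m(5) = 3.
  α_6 = 9: Horner steps 5 → 2 → 1, so m(9) = 1.
Codeword c = [1, 5, 4, 9, 3, 1] ∈ F_11^6.


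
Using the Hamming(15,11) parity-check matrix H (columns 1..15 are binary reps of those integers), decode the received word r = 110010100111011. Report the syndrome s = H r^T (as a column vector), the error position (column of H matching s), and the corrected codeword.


s = (1, 1, 0, 1)^T, error position = 13, corrected codeword c = 110010100111111

Compute s = H r^T mod 2 one row at a time:
  s_1 = 0 + 0 + 1 + 1 + 1 + 0 + 1 + 1 = 5 ≡ 1 (mod 2).
  s_2 = 0 + 1 + 0 + 1 + 1 + 0 + 1 + 1 = 5 ≡ 1 (mod 2).
  s_3 = 1 + 0 + 0 + 1 + 1 + 1 + 1 + 1 = 6 ≡ 0 (mod 2).
  s_4 = 1 + 0 + 1 + 1 + 0 + 1 + 0 + 1 = 5 ≡ 1 (mod 2).
s = (1, 1, 0, 1)^T — this equals column 13 of H (binary 1101), so error is at position 13.
Correct: flip bit 13 of r = 110010100111011 to get c = 110010100111111.


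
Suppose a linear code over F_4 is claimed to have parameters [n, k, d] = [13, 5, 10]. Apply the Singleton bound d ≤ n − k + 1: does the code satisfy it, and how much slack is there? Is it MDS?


Singleton RHS = n − k + 1 = 9, slack = -1, bound violated (no such code; not MDS).

Singleton bound: d ≤ n − k + 1.
Here n = 13, k = 5, so n − k + 1 = 9.
Given d = 10, check d ≤ 9: NO.
Slack = (n − k + 1) − d = -1.
The slack is negative: d = 10 exceeds n − k + 1 = 9 by 1, so the Singleton bound is violated and no linear [13, 5, 10]_4 code can exist. In particular it is not MDS (MDS requires d = n − k + 1 exactly).
Description: the claimed parameters are [13, 5, 10]_4; such a code would be impossible (violates the Singleton bound).


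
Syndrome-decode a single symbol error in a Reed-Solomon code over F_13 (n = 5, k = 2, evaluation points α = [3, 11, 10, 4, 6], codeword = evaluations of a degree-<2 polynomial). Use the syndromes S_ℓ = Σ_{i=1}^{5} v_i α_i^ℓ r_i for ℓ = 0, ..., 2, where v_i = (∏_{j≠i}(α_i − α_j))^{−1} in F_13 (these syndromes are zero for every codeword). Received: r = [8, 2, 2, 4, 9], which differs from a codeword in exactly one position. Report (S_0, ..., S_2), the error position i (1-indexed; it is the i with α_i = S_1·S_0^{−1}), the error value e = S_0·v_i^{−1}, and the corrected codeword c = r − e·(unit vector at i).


S = (9, 12, 3), error at position 3, error magnitude e = 9, c = [8, 2, 6, 4, 9].

Step 1: column multipliers v_i = (∏_{j≠i}(α_i − α_j))^{−1} mod 13.
  i = 1 (α = 3): (3−11)(3−10)(3−4)(3−6) = (−8)·(−7)·(−1)·(−3) = 168 ≡ 12, so v_1 = 12^{−1} = 12 (mod 13).
  i = 2 (α = 11): (11−3)(11−10)(11−4)(11−6) = 8·1·7·5 = 280 ≡ 7, so v_2 = 7^{−1} = 2 (mod 13).
  i = 3 (α = 10): (10−3)(10−11)(10−4)(10−6) = 7·(−1)·6·4 = −168 ≡ 1, so v_3 = 1^{−1} = 1 (mod 13).
  i = 4 (α = 4): (4−3)(4−11)(4−10)(4−6) = 1·(−7)·(−6)·(−2) = −84 ≡ 7, so v_4 = 7^{−1} = 2 (mod 13).
  i = 5 (α = 6): (6−3)(6−11)(6−10)(6−4) = 3·(−5)·(−4)·2 = 120 ≡ 3, so v_5 = 3^{−1} = 9 (mod 13).
  v = [12, 2, 1, 2, 9].
Step 2: syndromes of r = [8, 2, 2, 4, 9] (all sums mod 13).
  S_0 = Σ v_i r_i = 12·8 + 2·2 + 1·2 + 2·4 + 9·9 = 191 ≡ 9.
  S_1 = Σ v_i α_i r_i = 12·3·8 + 2·11·2 + 1·10·2 + 2·4·4 + 9·6·9 = 870 ≡ 12.
  α_i^2 mod 13 = [9, 4, 9, 3, 10].
  S_2 = Σ v_i α_i^2 r_i = 12·9·8 + 2·4·2 + 1·9·2 + 2·3·4 + 9·10·9 = 1732 ≡ 3.
  S = (9, 12, 3) ≠ 0, so r is not a codeword (an error is present).
Step 3: locate the error. For a single error e at position i, S_ℓ = v_i·e·α_i^ℓ, so α_err = S_1/S_0.
  S_0^{−1} = 9^{−1} = 3 (mod 13), so α_err = 12·3 = 36 ≡ 10 = α_3. Error position i = 3.
  Consistency check: S_2/S_1 = 3·12 = 36 ≡ 10 = α_err ✓ (single-error assumption holds).
Step 4: error magnitude e = S_0/v_3 = S_0·∏_{j≠3}(α_3 − α_j) = 9·1 = 9 ≡ 9 (mod 13).
Step 5: correct position 3: c_3 = r_3 − e = 2 − 9 ≡ 6 (mod 13). Hence c = [8, 2, 6, 4, 9].
  Check: interpolating c through the α_i gives m(x) = 7 + 9·x (degree < 2) with m(α_i) = c_i for every i, so c is indeed a codeword.


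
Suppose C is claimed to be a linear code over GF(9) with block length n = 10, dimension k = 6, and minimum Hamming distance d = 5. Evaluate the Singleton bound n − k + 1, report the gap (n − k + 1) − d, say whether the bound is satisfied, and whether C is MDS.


Singleton RHS = n − k + 1 = 5, slack = 0, bound satisfied, MDS.

Singleton bound: d ≤ n − k + 1.
Here n = 10, k = 6, so n − k + 1 = 5.
Given d = 5, check d ≤ 5: YES.
Slack = (n − k + 1) − d = 0.
The code is MDS (slack = 0).
Description: the claimed parameters are [10, 6, 5]_9; such a code would be MDS (meets Singleton bound).


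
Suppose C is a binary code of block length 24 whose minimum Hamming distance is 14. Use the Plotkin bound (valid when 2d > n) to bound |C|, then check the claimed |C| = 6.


Plotkin bound M ≤ 6; given |C| = 6 ≤ bound (satisfied).

Check applicability: 2d = 28, n = 24.
2d − n = 4 > 0, so Plotkin applies.
Compute d/(2d−n) = 14/4 ≈ 3.5000.
⌊d/(2d−n)⌋ = 3.
Plotkin bound: M ≤ 2·3 = 6.
Given |C| = 6, check: satisfied.
This |C| is at the Plotkin bound.


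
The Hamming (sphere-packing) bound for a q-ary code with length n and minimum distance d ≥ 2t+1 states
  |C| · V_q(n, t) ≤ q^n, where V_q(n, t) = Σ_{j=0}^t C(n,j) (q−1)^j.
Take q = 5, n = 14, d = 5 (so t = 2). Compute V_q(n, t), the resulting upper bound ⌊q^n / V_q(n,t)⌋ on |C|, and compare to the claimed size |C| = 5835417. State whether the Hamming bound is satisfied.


V_q(n, t) = 1513, q^n = 6103515625, Hamming bound = 4034048, |C| = 5835417 > bound (violated).

Step 1: Compute V_q(n, t) = Σ_{j=0}^2 C(n, j) (q−1)^j.
  j = 0: C(14,0)·(4)^0 = 1·1 = 1.
  j = 1: C(14,1)·(4)^1 = 14·4 = 56.
  j = 2: C(14,2)·(4)^2 = 91·16 = 1456.
  V_q(n, t) = 1 + 56 + 1456 = 1513.
Step 2: q^n = 5^14 = 6103515625.
Step 3: Hamming bound ⌊q^n / V_q(n,t)⌋ = ⌊6103515625/1513⌋ = 4034048.
Step 4: Compare |C| = 5835417 to 4034048: violated.
The claimed |C| lies above the Hamming bound, so no 5-ary code of length 14 with d ≥ 5 can have 5835417 codewords.


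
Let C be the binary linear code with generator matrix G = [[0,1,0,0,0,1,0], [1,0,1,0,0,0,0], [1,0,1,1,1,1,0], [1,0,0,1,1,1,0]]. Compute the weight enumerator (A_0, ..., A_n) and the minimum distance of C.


Weight distribution: A_0 = 1, A_1 = 2, A_2 = 2, A_3 = 4, A_4 = 5, A_5 = 2. Minimum distance d = 1.

Enumerate all 2^4 = 16 messages m ∈ F_2^4.
For each, compute codeword c = mG in F_2^7, then tally its weight.
  m = 0000 → c = 0000000, weight = 0.
  m = 1000 → c = 0100010, weight = 2.
  m = 0100 → c = 1010000, weight = 2.
  m = 1100 → c = 1110010, weight = 4.
  m = 0010 → c = 1011110, weight = 5.
  m = 1010 → c = 1111100, weight = 5.
  m = 0110 → c = 0001110, weight = 3.
  m = 1110 → c = 0101100, weight = 3.
  m = 0001 → c = 1001110, weight = 4.
  m = 1001 → c = 1101100, weight = 4.
  m = 0101 → c = 0011110, weight = 4.
  m = 1101 → c = 0111100, weight = 4.
  m = 0011 → c = 0010000, weight = 1.
  m = 1011 → c = 0110010, weight = 3.
  m = 0111 → c = 1000000, weight = 1.
  m = 1111 → c = 1100010, weight = 3.
Tally weights:
  weight 0: 1 codewords.
  weight 1: 2 codewords.
  weight 2: 2 codewords.
  weight 3: 4 codewords.
  weight 4: 5 codewords.
  weight 5: 2 codewords.
Minimum distance d = smallest w > 0 with A_w > 0 = 1.
Sanity: Σ A_w = 16 = 2^4 = 16 ✓.


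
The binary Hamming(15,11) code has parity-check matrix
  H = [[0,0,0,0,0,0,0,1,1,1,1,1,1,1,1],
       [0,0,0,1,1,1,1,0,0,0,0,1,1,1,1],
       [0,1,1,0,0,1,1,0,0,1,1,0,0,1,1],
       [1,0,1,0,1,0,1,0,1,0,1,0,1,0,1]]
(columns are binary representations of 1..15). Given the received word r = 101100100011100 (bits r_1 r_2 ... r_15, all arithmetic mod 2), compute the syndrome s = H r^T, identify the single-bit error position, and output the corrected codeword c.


s = (1, 0, 1, 1)^T, error position = 11, corrected codeword c = 101100100001100

Compute s = H r^T mod 2 one row at a time:
  s_1 = 0 + 0 + 0 + 1 + 1 + 1 + 0 + 0 = 3 ≡ 1 (mod 2).
  s_2 = 1 + 0 + 0 + 1 + 1 + 1 + 0 + 0 = 4 ≡ 0 (mod 2).
  s_3 = 0 + 1 + 0 + 1 + 0 + 1 + 0 + 0 = 3 ≡ 1 (mod 2).
  s_4 = 1 + 1 + 0 + 1 + 0 + 1 + 1 + 0 = 5 ≡ 1 (mod 2).
s = (1, 0, 1, 1)^T — this equals column 11 of H (binary 1011), so error is at position 11.
Correct: flip bit 11 of r = 101100100011100 to get c = 101100100001100.


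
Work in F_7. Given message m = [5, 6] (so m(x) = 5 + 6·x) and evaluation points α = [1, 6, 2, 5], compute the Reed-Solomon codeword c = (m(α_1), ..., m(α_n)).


c = [4, 6, 3, 0]

Message polynomial: m(x) = 5 + 6·x (mod 7).
For each evaluation point α_i, compute m(α_i) mod 7:
  α_1 = 1: Horner steps 6 → 4, so m(1) = 4.
  α_2 = 6: Horner steps 6 → 6, so m(6) = 6.
  α_3 = 2: Horner steps 6 → 3, so m(2) = 3.
  α_4 = 5: Horner steps 6 → 0, so m(5) = 0.
Codeword c = [4, 6, 3, 0] ∈ F_7^4.


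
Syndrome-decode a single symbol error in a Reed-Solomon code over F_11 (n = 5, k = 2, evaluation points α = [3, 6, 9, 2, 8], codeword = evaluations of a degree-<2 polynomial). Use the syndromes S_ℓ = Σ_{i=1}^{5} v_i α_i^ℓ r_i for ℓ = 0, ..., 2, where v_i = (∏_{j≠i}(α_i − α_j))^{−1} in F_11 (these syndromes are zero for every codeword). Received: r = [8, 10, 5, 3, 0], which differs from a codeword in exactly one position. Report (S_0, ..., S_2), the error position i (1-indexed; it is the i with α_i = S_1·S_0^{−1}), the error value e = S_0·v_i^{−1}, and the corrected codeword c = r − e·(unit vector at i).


S = (7, 9, 10), error at position 2, error magnitude e = 9, c = [8, 1, 5, 3, 0].

Step 1: column multipliers v_i = (∏_{j≠i}(α_i − α_j))^{−1} mod 11.
  i = 1 (α = 3): (3−6)(3−9)(3−2)(3−8) = (−3)·(−6)·1·(−5) = −90 ≡ 9, so v_1 = 9^{−1} = 5 (mod 11).
  i = 2 (α = 6): (6−3)(6−9)(6−2)(6−8) = 3·(−3)·4·(−2) = 72 ≡ 6, so v_2 = 6^{−1} = 2 (mod 11).
  i = 3 (α = 9): (9−3)(9−6)(9−2)(9−8) = 6·3·7·1 = 126 ≡ 5, so v_3 = 5^{−1} = 9 (mod 11).
  i = 4 (α = 2): (2−3)(2−6)(2−9)(2−8) = (−1)·(−4)·(−7)·(−6) = 168 ≡ 3, so v_4 = 3^{−1} = 4 (mod 11).
  i = 5 (α = 8): (8−3)(8−6)(8−9)(8−2) = 5·2·(−1)·6 = −60 ≡ 6, so v_5 = 6^{−1} = 2 (mod 11).
  v = [5, 2, 9, 4, 2].
Step 2: syndromes of r = [8, 10, 5, 3, 0] (all sums mod 11).
  S_0 = Σ v_i r_i = 5·8 + 2·10 + 9·5 + 4·3 + 2·0 = 117 ≡ 7.
  S_1 = Σ v_i α_i r_i = 5·3·8 + 2·6·10 + 9·9·5 + 4·2·3 + 2·8·0 = 669 ≡ 9.
  α_i^2 mod 11 = [9, 3, 4, 4, 9].
  S_2 = Σ v_i α_i^2 r_i = 5·9·8 + 2·3·10 + 9·4·5 + 4·4·3 + 2·9·0 = 648 ≡ 10.
  S = (7, 9, 10) ≠ 0, so r is not a codeword (an error is present).
Step 3: locate the error. For a single error e at position i, S_ℓ = v_i·e·α_i^ℓ, so α_err = S_1/S_0.
  S_0^{−1} = 7^{−1} = 8 (mod 11), so α_err = 9·8 = 72 ≡ 6 = α_2. Error position i = 2.
  Consistency check: S_2/S_1 = 10·5 = 50 ≡ 6 = α_err ✓ (single-error assumption holds).
Step 4: error magnitude e = S_0/v_2 = S_0·∏_{j≠2}(α_2 − α_j) = 7·6 = 42 ≡ 9 (mod 11).
Step 5: correct position 2: c_2 = r_2 − e = 10 − 9 ≡ 1 (mod 11). Hence c = [8, 1, 5, 3, 0].
  Check: interpolating c through the α_i gives m(x) = 4 + 5·x (degree < 2) with m(α_i) = c_i for every i, so c is indeed a codeword.


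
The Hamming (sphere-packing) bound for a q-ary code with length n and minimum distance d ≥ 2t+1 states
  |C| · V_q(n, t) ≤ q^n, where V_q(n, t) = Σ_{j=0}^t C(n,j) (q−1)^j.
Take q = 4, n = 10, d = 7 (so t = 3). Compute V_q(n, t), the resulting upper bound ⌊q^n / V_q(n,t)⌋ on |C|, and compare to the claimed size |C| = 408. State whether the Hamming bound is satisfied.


V_q(n, t) = 3676, q^n = 1048576, Hamming bound = 285, |C| = 408 > bound (violated).

Step 1: Compute V_q(n, t) = Σ_{j=0}^3 C(n, j) (q−1)^j.
  j = 0: C(10,0)·(3)^0 = 1·1 = 1.
  j = 1: C(10,1)·(3)^1 = 10·3 = 30.
  j = 2: C(10,2)·(3)^2 = 45·9 = 405.
  j = 3: C(10,3)·(3)^3 = 120·27 = 3240.
  V_q(n, t) = 1 + 30 + 405 + 3240 = 3676.
Step 2: q^n = 4^10 = 1048576.
Step 3: Hamming bound ⌊q^n / V_q(n,t)⌋ = ⌊1048576/3676⌋ = 285.
Step 4: Compare |C| = 408 to 285: violated.
The claimed |C| lies above the Hamming bound, so no 4-ary code of length 10 with d ≥ 7 can have 408 codewords.


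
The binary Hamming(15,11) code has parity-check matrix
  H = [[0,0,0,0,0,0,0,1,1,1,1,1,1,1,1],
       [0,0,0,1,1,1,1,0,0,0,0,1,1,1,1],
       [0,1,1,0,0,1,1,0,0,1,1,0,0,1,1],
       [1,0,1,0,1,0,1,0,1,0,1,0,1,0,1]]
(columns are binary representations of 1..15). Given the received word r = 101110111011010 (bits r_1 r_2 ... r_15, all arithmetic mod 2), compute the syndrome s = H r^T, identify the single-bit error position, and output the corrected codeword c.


s = (1, 1, 0, 0)^T, error position = 12, corrected codeword c = 101110111010010

Compute s = H r^T mod 2 one row at a time:
  s_1 = 1 + 1 + 0 + 1 + 1 + 0 + 1 + 0 = 5 ≡ 1 (mod 2).
  s_2 = 1 + 1 + 0 + 1 + 1 + 0 + 1 + 0 = 5 ≡ 1 (mod 2).
  s_3 = 0 + 1 + 0 + 1 + 0 + 1 + 1 + 0 = 4 ≡ 0 (mod 2).
  s_4 = 1 + 1 + 1 + 1 + 1 + 1 + 0 + 0 = 6 ≡ 0 (mod 2).
s = (1, 1, 0, 0)^T — this equals column 12 of H (binary 1100), so error is at position 12.
Correct: flip bit 12 of r = 101110111011010 to get c = 101110111010010.


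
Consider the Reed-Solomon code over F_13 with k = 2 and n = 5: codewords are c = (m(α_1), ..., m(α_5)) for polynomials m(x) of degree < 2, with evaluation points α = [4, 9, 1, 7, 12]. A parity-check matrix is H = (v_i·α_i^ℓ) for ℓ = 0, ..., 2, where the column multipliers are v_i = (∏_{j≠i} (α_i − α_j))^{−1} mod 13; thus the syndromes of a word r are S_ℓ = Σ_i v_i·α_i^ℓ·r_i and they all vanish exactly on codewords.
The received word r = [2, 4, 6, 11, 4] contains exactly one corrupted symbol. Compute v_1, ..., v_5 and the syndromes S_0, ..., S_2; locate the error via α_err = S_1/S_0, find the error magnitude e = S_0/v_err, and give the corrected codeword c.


S = (8, 5, 8), error at position 5, error magnitude e = 4, c = [2, 4, 6, 11, 0].

Step 1: column multipliers v_i = (∏_{j≠i}(α_i − α_j))^{−1} mod 13.
  i = 1 (α = 4): (4−9)(4−1)(4−7)(4−12) = (−5)·3·(−3)·(−8) = −360 ≡ 4, so v_1 = 4^{−1} = 10 (mod 13).
  i = 2 (α = 9): (9−4)(9−1)(9−7)(9−12) = 5·8·2·(−3) = −240 ≡ 7, so v_2 = 7^{−1} = 2 (mod 13).
  i = 3 (α = 1): (1−4)(1−9)(1−7)(1−12) = (−3)·(−8)·(−6)·(−11) = 1584 ≡ 11, so v_3 = 11^{−1} = 6 (mod 13).
  i = 4 (α = 7): (7−4)(7−9)(7−1)(7−12) = 3·(−2)·6·(−5) = 180 ≡ 11, so v_4 = 11^{−1} = 6 (mod 13).
  i = 5 (α = 12): (12−4)(12−9)(12−1)(12−7) = 8·3·11·5 = 1320 ≡ 7, so v_5 = 7^{−1} = 2 (mod 13).
  v = [10, 2, 6, 6, 2].
Step 2: syndromes of r = [2, 4, 6, 11, 4] (all sums mod 13).
  S_0 = Σ v_i r_i = 10·2 + 2·4 + 6·6 + 6·11 + 2·4 = 138 ≡ 8.
  S_1 = Σ v_i α_i r_i = 10·4·2 + 2·9·4 + 6·1·6 + 6·7·11 + 2·12·4 = 746 ≡ 5.
  α_i^2 mod 13 = [3, 3, 1, 10, 1].
  S_2 = Σ v_i α_i^2 r_i = 10·3·2 + 2·3·4 + 6·1·6 + 6·10·11 + 2·1·4 = 788 ≡ 8.
  S = (8, 5, 8) ≠ 0, so r is not a codeword (an error is present).
Step 3: locate the error. For a single error e at position i, S_ℓ = v_i·e·α_i^ℓ, so α_err = S_1/S_0.
  S_0^{−1} = 8^{−1} = 5 (mod 13), so α_err = 5·5 = 25 ≡ 12 = α_5. Error position i = 5.
  Consistency check: S_2/S_1 = 8·8 = 64 ≡ 12 = α_err ✓ (single-error assumption holds).
Step 4: error magnitude e = S_0/v_5 = S_0·∏_{j≠5}(α_5 − α_j) = 8·7 = 56 ≡ 4 (mod 13).
Step 5: correct position 5: c_5 = r_5 − e = 4 − 4 ≡ 0 (mod 13). Hence c = [2, 4, 6, 11, 0].
  Check: interpolating c through the α_i gives m(x) = 3 + 3·x (degree < 2) with m(α_i) = c_i for every i, so c is indeed a codeword.


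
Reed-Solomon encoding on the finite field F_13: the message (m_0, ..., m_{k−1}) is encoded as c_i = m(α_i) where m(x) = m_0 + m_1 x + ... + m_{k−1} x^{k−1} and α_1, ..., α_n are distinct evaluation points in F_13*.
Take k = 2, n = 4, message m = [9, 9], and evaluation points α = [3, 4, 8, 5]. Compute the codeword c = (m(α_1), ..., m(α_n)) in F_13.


c = [10, 6, 3, 2]

Message polynomial: m(x) = 9 + 9·x (mod 13).
For each evaluation point α_i, compute m(α_i) mod 13:
  α_1 = 3: Horner steps 9 → 10, so m(3) = 10.
  α_2 = 4: Horner steps 9 → 6, so m(4) = 6.
  α_3 = 8: Horner steps 9 → 3, so m(8) = 3.
  α_4 = 5: Horner steps 9 → 2, so m(5) = 2.
Codeword c = [10, 6, 3, 2] ∈ F_13^4.


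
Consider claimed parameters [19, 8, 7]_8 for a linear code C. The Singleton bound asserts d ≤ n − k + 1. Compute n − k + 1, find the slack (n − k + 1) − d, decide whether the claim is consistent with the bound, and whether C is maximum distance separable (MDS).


Singleton RHS = n − k + 1 = 12, slack = 5, bound satisfied, not MDS.

Singleton bound: d ≤ n − k + 1.
Here n = 19, k = 8, so n − k + 1 = 12.
Given d = 7, check d ≤ 12: YES.
Slack = (n − k + 1) − d = 5.
The code is NOT MDS (slack = 5 > 0).
Description: the claimed parameters are [19, 8, 7]_8; such a code would be non-MDS.


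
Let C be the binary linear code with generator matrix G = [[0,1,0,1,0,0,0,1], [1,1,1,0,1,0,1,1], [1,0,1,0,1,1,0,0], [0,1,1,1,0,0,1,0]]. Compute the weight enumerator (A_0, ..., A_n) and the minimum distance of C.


Weight distribution: A_0 = 1, A_3 = 5, A_4 = 5, A_5 = 2, A_6 = 2, A_7 = 1. Minimum distance d = 3.

Enumerate all 2^4 = 16 messages m ∈ F_2^4.
For each, compute codeword c = mG in F_2^8, then tally its weight.
  m = 0000 → c = 00000000, weight = 0.
  m = 1000 → c = 01010001, weight = 3.
  m = 0100 → c = 11101011, weight = 6.
  m = 1100 → c = 10111010, weight = 5.
  m = 0010 → c = 10101100, weight = 4.
  m = 1010 → c = 11111101, weight = 7.
  m = 0110 → c = 01000111, weight = 4.
  m = 1110 → c = 00010110, weight = 3.
  m = 0001 → c = 01110010, weight = 4.
  m = 1001 → c = 00100011, weight = 3.
  m = 0101 → c = 10011001, weight = 4.
  m = 1101 → c = 11001000, weight = 3.
  m = 0011 → c = 11011110, weight = 6.
  m = 1011 → c = 10001111, weight = 5.
  m = 0111 → c = 00110101, weight = 4.
  m = 1111 → c = 01100100, weight = 3.
Tally weights:
  weight 0: 1 codewords.
  weight 3: 5 codewords.
  weight 4: 5 codewords.
  weight 5: 2 codewords.
  weight 6: 2 codewords.
  weight 7: 1 codewords.
Minimum distance d = smallest w > 0 with A_w > 0 = 3.
Sanity: Σ A_w = 16 = 2^4 = 16 ✓.


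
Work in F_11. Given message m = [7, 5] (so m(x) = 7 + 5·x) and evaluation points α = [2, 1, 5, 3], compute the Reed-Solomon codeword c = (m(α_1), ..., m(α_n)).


c = [6, 1, 10, 0]

Message polynomial: m(x) = 7 + 5·x (mod 11).
For each evaluation point α_i, compute m(α_i) mod 11:
  α_1 = 2: Horner steps 5 → 6, so m(2) = 6.
  α_2 = 1: Horner steps 5 → 1, so m(1) = 1.
  α_3 = 5: Horner steps 5 → 10, so m(5) = 10.
  α_4 = 3: Horner steps 5 → 0, so m(3) = 0.
Codeword c = [6, 1, 10, 0] ∈ F_11^4.


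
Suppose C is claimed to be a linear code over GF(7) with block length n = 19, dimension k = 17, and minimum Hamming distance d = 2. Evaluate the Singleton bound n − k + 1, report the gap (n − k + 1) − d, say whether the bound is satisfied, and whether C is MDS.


Singleton RHS = n − k + 1 = 3, slack = 1, bound satisfied, not MDS.

Singleton bound: d ≤ n − k + 1.
Here n = 19, k = 17, so n − k + 1 = 3.
Given d = 2, check d ≤ 3: YES.
Slack = (n − k + 1) − d = 1.
The code is NOT MDS (slack = 1 > 0).
Description: the claimed parameters are [19, 17, 2]_7; such a code would be non-MDS.


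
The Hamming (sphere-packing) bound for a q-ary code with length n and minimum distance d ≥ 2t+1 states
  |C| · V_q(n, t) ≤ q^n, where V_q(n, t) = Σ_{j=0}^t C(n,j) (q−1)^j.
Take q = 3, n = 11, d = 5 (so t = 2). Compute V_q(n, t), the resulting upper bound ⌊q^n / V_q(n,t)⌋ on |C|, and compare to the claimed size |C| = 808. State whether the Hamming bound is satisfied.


V_q(n, t) = 243, q^n = 177147, Hamming bound = 729, |C| = 808 > bound (violated).

Step 1: Compute V_q(n, t) = Σ_{j=0}^2 C(n, j) (q−1)^j.
  j = 0: C(11,0)·(2)^0 = 1·1 = 1.
  j = 1: C(11,1)·(2)^1 = 11·2 = 22.
  j = 2: C(11,2)·(2)^2 = 55·4 = 220.
  V_q(n, t) = 1 + 22 + 220 = 243.
Step 2: q^n = 3^11 = 177147.
Step 3: Hamming bound ⌊q^n / V_q(n,t)⌋ = ⌊177147/243⌋ = 729.
Step 4: Compare |C| = 808 to 729: violated.
The claimed |C| lies above the Hamming bound, so no 3-ary code of length 11 with d ≥ 5 can have 808 codewords.


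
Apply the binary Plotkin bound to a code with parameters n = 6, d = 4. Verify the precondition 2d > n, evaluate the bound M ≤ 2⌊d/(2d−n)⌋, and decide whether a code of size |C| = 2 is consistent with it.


Plotkin bound M ≤ 4; given |C| = 2 ≤ bound (satisfied).

Check applicability: 2d = 8, n = 6.
2d − n = 2 > 0, so Plotkin applies.
Compute d/(2d−n) = 4/2 ≈ 2.0000.
⌊d/(2d−n)⌋ = 2.
Plotkin bound: M ≤ 2·2 = 4.
Given |C| = 2, check: satisfied.
This |C| is below the Plotkin bound.


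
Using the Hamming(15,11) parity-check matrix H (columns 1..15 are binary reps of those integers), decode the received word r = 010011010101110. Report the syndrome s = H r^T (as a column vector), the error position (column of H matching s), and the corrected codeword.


s = (1, 1, 0, 0)^T, error position = 12, corrected codeword c = 010011010100110

Compute s = H r^T mod 2 one row at a time:
  s_1 = 1 + 0 + 1 + 0 + 1 + 1 + 1 + 0 = 5 ≡ 1 (mod 2).
  s_2 = 0 + 1 + 1 + 0 + 1 + 1 + 1 + 0 = 5 ≡ 1 (mod 2).
  s_3 = 1 + 0 + 1 + 0 + 1 + 0 + 1 + 0 = 4 ≡ 0 (mod 2).
  s_4 = 0 + 0 + 1 + 0 + 0 + 0 + 1 + 0 = 2 ≡ 0 (mod 2).
s = (1, 1, 0, 0)^T — this equals column 12 of H (binary 1100), so error is at position 12.
Correct: flip bit 12 of r = 010011010101110 to get c = 010011010100110.


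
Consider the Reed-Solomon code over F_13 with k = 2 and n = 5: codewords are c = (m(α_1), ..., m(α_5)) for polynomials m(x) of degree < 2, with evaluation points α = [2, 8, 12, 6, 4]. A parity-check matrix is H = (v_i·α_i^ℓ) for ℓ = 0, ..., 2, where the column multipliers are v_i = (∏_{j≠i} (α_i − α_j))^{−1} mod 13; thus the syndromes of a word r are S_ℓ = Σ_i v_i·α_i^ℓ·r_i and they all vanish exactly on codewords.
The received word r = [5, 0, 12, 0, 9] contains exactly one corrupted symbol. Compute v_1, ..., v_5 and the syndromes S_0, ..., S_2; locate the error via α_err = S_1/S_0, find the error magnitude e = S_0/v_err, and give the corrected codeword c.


S = (3, 11, 10), error at position 2, error magnitude e = 9, c = [5, 4, 12, 0, 9].

Step 1: column multipliers v_i = (∏_{j≠i}(α_i − α_j))^{−1} mod 13.
  i = 1 (α = 2): (2−8)(2−12)(2−6)(2−4) = (−6)·(−10)·(−4)·(−2) = 480 ≡ 12, so v_1 = 12^{−1} = 12 (mod 13).
  i = 2 (α = 8): (8−2)(8−12)(8−6)(8−4) = 6·(−4)·2·4 = −192 ≡ 3, so v_2 = 3^{−1} = 9 (mod 13).
  i = 3 (α = 12): (12−2)(12−8)(12−6)(12−4) = 10·4·6·8 = 1920 ≡ 9, so v_3 = 9^{−1} = 3 (mod 13).
  i = 4 (α = 6): (6−2)(6−8)(6−12)(6−4) = 4·(−2)·(−6)·2 = 96 ≡ 5, so v_4 = 5^{−1} = 8 (mod 13).
  i = 5 (α = 4): (4−2)(4−8)(4−12)(4−6) = 2·(−4)·(−8)·(−2) = −128 ≡ 2, so v_5 = 2^{−1} = 7 (mod 13).
  v = [12, 9, 3, 8, 7].
Step 2: syndromes of r = [5, 0, 12, 0, 9] (all sums mod 13).
  S_0 = Σ v_i r_i = 12·5 + 9·0 + 3·12 + 8·0 + 7·9 = 159 ≡ 3.
  S_1 = Σ v_i α_i r_i = 12·2·5 + 9·8·0 + 3·12·12 + 8·6·0 + 7·4·9 = 804 ≡ 11.
  α_i^2 mod 13 = [4, 12, 1, 10, 3].
  S_2 = Σ v_i α_i^2 r_i = 12·4·5 + 9·12·0 + 3·1·12 + 8·10·0 + 7·3·9 = 465 ≡ 10.
  S = (3, 11, 10) ≠ 0, so r is not a codeword (an error is present).
Step 3: locate the error. For a single error e at position i, S_ℓ = v_i·e·α_i^ℓ, so α_err = S_1/S_0.
  S_0^{−1} = 3^{−1} = 9 (mod 13), so α_err = 11·9 = 99 ≡ 8 = α_2. Error position i = 2.
  Consistency check: S_2/S_1 = 10·6 = 60 ≡ 8 = α_err ✓ (single-error assumption holds).
Step 4: error magnitude e = S_0/v_2 = S_0·∏_{j≠2}(α_2 − α_j) = 3·3 = 9 ≡ 9 (mod 13).
Step 5: correct position 2: c_2 = r_2 − e = 0 − 9 ≡ 4 (mod 13). Hence c = [5, 4, 12, 0, 9].
  Check: interpolating c through the α_i gives m(x) = 1 + 2·x (degree < 2) with m(α_i) = c_i for every i, so c is indeed a codeword.


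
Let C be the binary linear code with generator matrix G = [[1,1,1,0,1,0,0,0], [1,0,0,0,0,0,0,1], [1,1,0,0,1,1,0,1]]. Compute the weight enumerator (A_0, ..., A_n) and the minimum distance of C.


Weight distribution: A_0 = 1, A_2 = 1, A_3 = 3, A_4 = 2, A_5 = 1. Minimum distance d = 2.

Enumerate all 2^3 = 8 messages m ∈ F_2^3.
For each, compute codeword c = mG in F_2^8, then tally its weight.
  m = 000 → c = 00000000, weight = 0.
  m = 100 → c = 11101000, weight = 4.
  m = 010 → c = 10000001, weight = 2.
  m = 110 → c = 01101001, weight = 4.
  m = 001 → c = 11001101, weight = 5.
  m = 101 → c = 00100101, weight = 3.
  m = 011 → c = 01001100, weight = 3.
  m = 111 → c = 10100100, weight = 3.
Tally weights:
  weight 0: 1 codewords.
  weight 2: 1 codewords.
  weight 3: 3 codewords.
  weight 4: 2 codewords.
  weight 5: 1 codewords.
Minimum distance d = smallest w > 0 with A_w > 0 = 2.
Sanity: Σ A_w = 8 = 2^3 = 8 ✓.


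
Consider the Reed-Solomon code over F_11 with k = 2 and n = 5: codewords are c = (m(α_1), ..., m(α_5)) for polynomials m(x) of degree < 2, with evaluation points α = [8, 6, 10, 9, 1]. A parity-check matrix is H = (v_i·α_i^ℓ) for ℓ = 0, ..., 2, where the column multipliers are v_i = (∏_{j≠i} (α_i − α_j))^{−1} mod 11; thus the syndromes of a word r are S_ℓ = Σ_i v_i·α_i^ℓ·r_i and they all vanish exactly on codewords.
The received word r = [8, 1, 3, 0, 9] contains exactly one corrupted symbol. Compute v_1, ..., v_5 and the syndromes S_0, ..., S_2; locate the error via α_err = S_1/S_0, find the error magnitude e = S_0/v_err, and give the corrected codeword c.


S = (10, 5, 8), error at position 2, error magnitude e = 10, c = [8, 2, 3, 0, 9].

Step 1: column multipliers v_i = (∏_{j≠i}(α_i − α_j))^{−1} mod 11.
  i = 1 (α = 8): (8−6)(8−10)(8−9)(8−1) = 2·(−2)·(−1)·7 = 28 ≡ 6, so v_1 = 6^{−1} = 2 (mod 11).
  i = 2 (α = 6): (6−8)(6−10)(6−9)(6−1) = (−2)·(−4)·(−3)·5 = −120 ≡ 1, so v_2 = 1^{−1} = 1 (mod 11).
  i = 3 (α = 10): (10−8)(10−6)(10−9)(10−1) = 2·4·1·9 = 72 ≡ 6, so v_3 = 6^{−1} = 2 (mod 11).
  i = 4 (α = 9): (9−8)(9−6)(9−10)(9−1) = 1·3·(−1)·8 = −24 ≡ 9, so v_4 = 9^{−1} = 5 (mod 11).
  i = 5 (α = 1): (1−8)(1−6)(1−10)(1−9) = (−7)·(−5)·(−9)·(−8) = 2520 ≡ 1, so v_5 = 1^{−1} = 1 (mod 11).
  v = [2, 1, 2, 5, 1].
Step 2: syndromes of r = [8, 1, 3, 0, 9] (all sums mod 11).
  S_0 = Σ v_i r_i = 2·8 + 1·1 + 2·3 + 5·0 + 1·9 = 32 ≡ 10.
  S_1 = Σ v_i α_i r_i = 2·8·8 + 1·6·1 + 2·10·3 + 5·9·0 + 1·1·9 = 203 ≡ 5.
  α_i^2 mod 11 = [9, 3, 1, 4, 1].
  S_2 = Σ v_i α_i^2 r_i = 2·9·8 + 1·3·1 + 2·1·3 + 5·4·0 + 1·1·9 = 162 ≡ 8.
  S = (10, 5, 8) ≠ 0, so r is not a codeword (an error is present).
Step 3: locate the error. For a single error e at position i, S_ℓ = v_i·e·α_i^ℓ, so α_err = S_1/S_0.
  S_0^{−1} = 10^{−1} = 10 (mod 11), so α_err = 5·10 = 50 ≡ 6 = α_2. Error position i = 2.
  Consistency check: S_2/S_1 = 8·9 = 72 ≡ 6 = α_err ✓ (single-error assumption holds).
Step 4: error magnitude e = S_0/v_2 = S_0·∏_{j≠2}(α_2 − α_j) = 10·1 = 10 ≡ 10 (mod 11).
Step 5: correct position 2: c_2 = r_2 − e = 1 − 10 ≡ 2 (mod 11). Hence c = [8, 2, 3, 0, 9].
  Check: interpolating c through the α_i gives m(x) = 6 + 3·x (degree < 2) with m(α_i) = c_i for every i, so c is indeed a codeword.


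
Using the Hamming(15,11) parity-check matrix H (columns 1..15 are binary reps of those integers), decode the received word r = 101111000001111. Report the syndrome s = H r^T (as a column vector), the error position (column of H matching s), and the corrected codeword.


s = (0, 1, 0, 1)^T, error position = 5, corrected codeword c = 101101000001111

Compute s = H r^T mod 2 one row at a time:
  s_1 = 0 + 0 + 0 + 0 + 1 + 1 + 1 + 1 = 4 ≡ 0 (mod 2).
  s_2 = 1 + 1 + 1 + 0 + 1 + 1 + 1 + 1 = 7 ≡ 1 (mod 2).
  s_3 = 0 + 1 + 1 + 0 + 0 + 0 + 1 + 1 = 4 ≡ 0 (mod 2).
  s_4 = 1 + 1 + 1 + 0 + 0 + 0 + 1 + 1 = 5 ≡ 1 (mod 2).
s = (0, 1, 0, 1)^T — this equals column 5 of H (binary 0101), so error is at position 5.
Correct: flip bit 5 of r = 101111000001111 to get c = 101101000001111.


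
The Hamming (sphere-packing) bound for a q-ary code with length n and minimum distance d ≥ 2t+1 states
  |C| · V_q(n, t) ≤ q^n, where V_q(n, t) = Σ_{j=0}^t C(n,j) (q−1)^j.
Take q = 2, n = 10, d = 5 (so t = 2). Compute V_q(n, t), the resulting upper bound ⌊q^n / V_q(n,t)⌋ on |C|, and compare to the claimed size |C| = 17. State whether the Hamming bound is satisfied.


V_q(n, t) = 56, q^n = 1024, Hamming bound = 18, |C| = 17 ≤ bound (satisfied).

Step 1: Compute V_q(n, t) = Σ_{j=0}^2 C(n, j) (q−1)^j.
  j = 0: C(10,0)·(1)^0 = 1·1 = 1.
  j = 1: C(10,1)·(1)^1 = 10·1 = 10.
  j = 2: C(10,2)·(1)^2 = 45·1 = 45.
  V_q(n, t) = 1 + 10 + 45 = 56.
Step 2: q^n = 2^10 = 1024.
Step 3: Hamming bound ⌊q^n / V_q(n,t)⌋ = ⌊1024/56⌋ = 18.
Step 4: Compare |C| = 17 to 18: satisfied.
The claimed |C| lies below the Hamming bound.


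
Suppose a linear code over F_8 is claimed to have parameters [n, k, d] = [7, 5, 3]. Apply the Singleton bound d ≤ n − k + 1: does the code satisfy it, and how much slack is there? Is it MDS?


Singleton RHS = n − k + 1 = 3, slack = 0, bound satisfied, MDS.

Singleton bound: d ≤ n − k + 1.
Here n = 7, k = 5, so n − k + 1 = 3.
Given d = 3, check d ≤ 3: YES.
Slack = (n − k + 1) − d = 0.
The code is MDS (slack = 0).
Description: the claimed parameters are [7, 5, 3]_8; such a code would be MDS (meets Singleton bound).


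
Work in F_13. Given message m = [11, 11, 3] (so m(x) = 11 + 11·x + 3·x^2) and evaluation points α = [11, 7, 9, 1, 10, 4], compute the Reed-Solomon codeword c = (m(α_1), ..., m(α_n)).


c = [1, 1, 2, 12, 5, 12]

Message polynomial: m(x) = 11 + 11·x + 3·x^2 (mod 13).
For each evaluation point α_i, compute m(α_i) mod 13:
  α_1 = 11: Horner steps 3 → 5 → 1, so m(11) = 1.
  α_2 = 7: Horner steps 3 → 6 → 1, so m(7) = 1.
  α_3 = 9: Horner steps 3 → 12 → 2, so m(9) = 2.
  α_4 = 1: Horner steps 3 → 1 → 12, so m(1) = 12.
  α_5 = 10: Horner steps 3 → 2 → 5, so m(10) = 5.
  α_6 = 4: Horner steps 3 → 10 → 12, so m(4) = 12.
Codeword c = [1, 1, 2, 12, 5, 12] ∈ F_13^6.


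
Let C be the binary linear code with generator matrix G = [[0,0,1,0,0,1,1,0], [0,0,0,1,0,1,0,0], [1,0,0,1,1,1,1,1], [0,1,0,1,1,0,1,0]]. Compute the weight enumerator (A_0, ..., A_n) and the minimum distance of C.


Weight distribution: A_0 = 1, A_2 = 1, A_3 = 3, A_4 = 5, A_5 = 4, A_6 = 1, A_7 = 1. Minimum distance d = 2.

Enumerate all 2^4 = 16 messages m ∈ F_2^4.
For each, compute codeword c = mG in F_2^8, then tally its weight.
  m = 0000 → c = 00000000, weight = 0.
  m = 1000 → c = 00100110, weight = 3.
  m = 0100 → c = 00010100, weight = 2.
  m = 1100 → c = 00110010, weight = 3.
  m = 0010 → c = 10011111, weight = 6.
  m = 1010 → c = 10111001, weight = 5.
  m = 0110 → c = 10001011, weight = 4.
  m = 1110 → c = 10101101, weight = 5.
  m = 0001 → c = 01011010, weight = 4.
  m = 1001 → c = 01111100, weight = 5.
  m = 0101 → c = 01001110, weight = 4.
  m = 1101 → c = 01101000, weight = 3.
  m = 0011 → c = 11000101, weight = 4.
  m = 1011 → c = 11100011, weight = 5.
  m = 0111 → c = 11010001, weight = 4.
  m = 1111 → c = 11110111, weight = 7.
Tally weights:
  weight 0: 1 codewords.
  weight 2: 1 codewords.
  weight 3: 3 codewords.
  weight 4: 5 codewords.
  weight 5: 4 codewords.
  weight 6: 1 codewords.
  weight 7: 1 codewords.
Minimum distance d = smallest w > 0 with A_w > 0 = 2.
Sanity: Σ A_w = 16 = 2^4 = 16 ✓.


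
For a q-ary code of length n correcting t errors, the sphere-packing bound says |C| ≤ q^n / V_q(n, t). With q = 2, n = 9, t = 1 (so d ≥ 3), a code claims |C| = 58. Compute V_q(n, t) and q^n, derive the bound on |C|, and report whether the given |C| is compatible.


V_q(n, t) = 10, q^n = 512, Hamming bound = 51, |C| = 58 > bound (violated).

Step 1: Compute V_q(n, t) = Σ_{j=0}^1 C(n, j) (q−1)^j.
  j = 0: C(9,0)·(1)^0 = 1·1 = 1.
  j = 1: C(9,1)·(1)^1 = 9·1 = 9.
  V_q(n, t) = 1 + 9 = 10.
Step 2: q^n = 2^9 = 512.
Step 3: Hamming bound ⌊q^n / V_q(n,t)⌋ = ⌊512/10⌋ = 51.
Step 4: Compare |C| = 58 to 51: violated.
The claimed |C| lies above the Hamming bound, so no 2-ary code of length 9 with d ≥ 3 can have 58 codewords.


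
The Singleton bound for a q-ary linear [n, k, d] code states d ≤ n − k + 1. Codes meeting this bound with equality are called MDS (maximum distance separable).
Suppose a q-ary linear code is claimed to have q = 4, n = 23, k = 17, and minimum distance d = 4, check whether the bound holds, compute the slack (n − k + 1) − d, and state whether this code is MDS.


Singleton RHS = n − k + 1 = 7, slack = 3, bound satisfied, not MDS.

Singleton bound: d ≤ n − k + 1.
Here n = 23, k = 17, so n − k + 1 = 7.
Given d = 4, check d ≤ 7: YES.
Slack = (n − k + 1) − d = 3.
The code is NOT MDS (slack = 3 > 0).
Description: the claimed parameters are [23, 17, 4]_4; such a code would be non-MDS.


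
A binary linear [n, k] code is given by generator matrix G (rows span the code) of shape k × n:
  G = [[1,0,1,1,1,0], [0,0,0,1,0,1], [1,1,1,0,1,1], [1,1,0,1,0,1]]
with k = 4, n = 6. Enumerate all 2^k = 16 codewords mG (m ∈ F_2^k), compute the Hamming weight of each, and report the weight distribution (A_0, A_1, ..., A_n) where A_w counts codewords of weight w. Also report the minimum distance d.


Weight distribution: A_0 = 1, A_1 = 2, A_2 = 2, A_3 = 4, A_4 = 5, A_5 = 2. Minimum distance d = 1.

Enumerate all 2^4 = 16 messages m ∈ F_2^4.
For each, compute codeword c = mG in F_2^6, then tally its weight.
  m = 0000 → c = 000000, weight = 0.
  m = 1000 → c = 101110, weight = 4.
  m = 0100 → c = 000101, weight = 2.
  m = 1100 → c = 101011, weight = 4.
  m = 0010 → c = 111011, weight = 5.
  m = 1010 → c = 010101, weight = 3.
  m = 0110 → c = 111110, weight = 5.
  m = 1110 → c = 010000, weight = 1.
  m = 0001 → c = 110101, weight = 4.
  m = 1001 → c = 011011, weight = 4.
  m = 0101 → c = 110000, weight = 2.
  m = 1101 → c = 011110, weight = 4.
  m = 0011 → c = 001110, weight = 3.
  m = 1011 → c = 100000, weight = 1.
  m = 0111 → c = 001011, weight = 3.
  m = 1111 → c = 100101, weight = 3.
Tally weights:
  weight 0: 1 codewords.
  weight 1: 2 codewords.
  weight 2: 2 codewords.
  weight 3: 4 codewords.
  weight 4: 5 codewords.
  weight 5: 2 codewords.
Minimum distance d = smallest w > 0 with A_w > 0 = 1.
Sanity: Σ A_w = 16 = 2^4 = 16 ✓.


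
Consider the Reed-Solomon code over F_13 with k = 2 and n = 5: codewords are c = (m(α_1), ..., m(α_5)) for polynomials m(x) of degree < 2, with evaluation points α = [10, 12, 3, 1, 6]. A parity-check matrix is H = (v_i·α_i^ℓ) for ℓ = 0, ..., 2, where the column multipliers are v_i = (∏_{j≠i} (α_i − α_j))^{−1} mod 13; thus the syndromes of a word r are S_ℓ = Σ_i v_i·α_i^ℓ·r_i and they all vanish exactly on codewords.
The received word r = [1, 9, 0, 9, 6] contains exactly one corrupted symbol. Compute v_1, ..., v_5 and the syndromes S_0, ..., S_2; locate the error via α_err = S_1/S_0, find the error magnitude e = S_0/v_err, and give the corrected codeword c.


S = (6, 7, 6), error at position 2, error magnitude e = 4, c = [1, 5, 0, 9, 6].

Step 1: column multipliers v_i = (∏_{j≠i}(α_i − α_j))^{−1} mod 13.
  i = 1 (α = 10): (10−12)(10−3)(10−1)(10−6) = (−2)·7·9·4 = −504 ≡ 3, so v_1 = 3^{−1} = 9 (mod 13).
  i = 2 (α = 12): (12−10)(12−3)(12−1)(12−6) = 2·9·11·6 = 1188 ≡ 5, so v_2 = 5^{−1} = 8 (mod 13).
  i = 3 (α = 3): (3−10)(3−12)(3−1)(3−6) = (−7)·(−9)·2·(−3) = −378 ≡ 12, so v_3 = 12^{−1} = 12 (mod 13).
  i = 4 (α = 1): (1−10)(1−12)(1−3)(1−6) = (−9)·(−11)·(−2)·(−5) = 990 ≡ 2, so v_4 = 2^{−1} = 7 (mod 13).
  i = 5 (α = 6): (6−10)(6−12)(6−3)(6−1) = (−4)·(−6)·3·5 = 360 ≡ 9, so v_5 = 9^{−1} = 3 (mod 13).
  v = [9, 8, 12, 7, 3].
Step 2: syndromes of r = [1, 9, 0, 9, 6] (all sums mod 13).
  S_0 = Σ v_i r_i = 9·1 + 8·9 + 12·0 + 7·9 + 3·6 = 162 ≡ 6.
  S_1 = Σ v_i α_i r_i = 9·10·1 + 8·12·9 + 12·3·0 + 7·1·9 + 3·6·6 = 1125 ≡ 7.
  α_i^2 mod 13 = [9, 1, 9, 1, 10].
  S_2 = Σ v_i α_i^2 r_i = 9·9·1 + 8·1·9 + 12·9·0 + 7·1·9 + 3·10·6 = 396 ≡ 6.
  S = (6, 7, 6) ≠ 0, so r is not a codeword (an error is present).
Step 3: locate the error. For a single error e at position i, S_ℓ = v_i·e·α_i^ℓ, so α_err = S_1/S_0.
  S_0^{−1} = 6^{−1} = 11 (mod 13), so α_err = 7·11 = 77 ≡ 12 = α_2. Error position i = 2.
  Consistency check: S_2/S_1 = 6·2 = 12 ≡ 12 = α_err ✓ (single-error assumption holds).
Step 4: error magnitude e = S_0/v_2 = S_0·∏_{j≠2}(α_2 − α_j) = 6·5 = 30 ≡ 4 (mod 13).
Step 5: correct position 2: c_2 = r_2 − e = 9 − 4 ≡ 5 (mod 13). Hence c = [1, 5, 0, 9, 6].
  Check: interpolating c through the α_i gives m(x) = 7 + 2·x (degree < 2) with m(α_i) = c_i for every i, so c is indeed a codeword.


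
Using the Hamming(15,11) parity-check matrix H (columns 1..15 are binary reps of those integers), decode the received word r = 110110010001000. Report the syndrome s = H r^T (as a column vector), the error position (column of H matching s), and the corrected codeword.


s = (0, 1, 1, 0)^T, error position = 6, corrected codeword c = 110111010001000

Compute s = H r^T mod 2 one row at a time:
  s_1 = 1 + 0 + 0 + 0 + 1 + 0 + 0 + 0 = 2 ≡ 0 (mod 2).
  s_2 = 1 + 1 + 0 + 0 + 1 + 0 + 0 + 0 = 3 ≡ 1 (mod 2).
  s_3 = 1 + 0 + 0 + 0 + 0 + 0 + 0 + 0 = 1 ≡ 1 (mod 2).
  s_4 = 1 + 0 + 1 + 0 + 0 + 0 + 0 + 0 = 2 ≡ 0 (mod 2).
s = (0, 1, 1, 0)^T — this equals column 6 of H (binary 0110), so error is at position 6.
Correct: flip bit 6 of r = 110110010001000 to get c = 110111010001000.
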